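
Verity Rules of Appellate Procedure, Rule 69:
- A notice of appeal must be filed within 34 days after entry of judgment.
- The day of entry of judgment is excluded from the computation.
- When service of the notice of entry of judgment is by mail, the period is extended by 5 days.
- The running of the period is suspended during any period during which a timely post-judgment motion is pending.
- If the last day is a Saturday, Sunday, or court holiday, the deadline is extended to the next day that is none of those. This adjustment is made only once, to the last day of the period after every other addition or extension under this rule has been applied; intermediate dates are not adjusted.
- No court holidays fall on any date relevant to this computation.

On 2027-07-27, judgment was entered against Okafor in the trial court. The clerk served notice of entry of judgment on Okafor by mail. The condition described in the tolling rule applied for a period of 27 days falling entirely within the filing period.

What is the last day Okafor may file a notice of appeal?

October 1, 2027

34 days after 2027-07-27 is August 30, 2027.
Service was by mail, adding 5 days: August 30, 2027 + 5 days = September 4, 2027.
Tolling adds 27 days: September 4, 2027 + 27 days = October 1, 2027.
October 1, 2027 is a Friday and not a court holiday, so no extension applies.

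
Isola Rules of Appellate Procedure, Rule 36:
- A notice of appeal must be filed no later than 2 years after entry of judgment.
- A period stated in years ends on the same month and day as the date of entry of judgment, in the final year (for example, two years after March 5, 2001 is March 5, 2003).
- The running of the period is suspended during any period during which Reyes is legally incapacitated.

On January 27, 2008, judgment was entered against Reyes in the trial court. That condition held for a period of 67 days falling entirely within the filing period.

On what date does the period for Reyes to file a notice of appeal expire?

2 years after January 27, 2008 is January 27, 2010.
Tolling adds 67 days: January 27, 2010 + 67 days = April 4, 2010.

April 4, 2010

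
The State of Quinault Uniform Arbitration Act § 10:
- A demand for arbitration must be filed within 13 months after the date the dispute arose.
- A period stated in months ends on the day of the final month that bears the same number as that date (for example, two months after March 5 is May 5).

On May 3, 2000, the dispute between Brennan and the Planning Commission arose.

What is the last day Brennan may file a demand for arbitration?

June 3, 2001

13 months after May 3, 2000 is June 3, 2001.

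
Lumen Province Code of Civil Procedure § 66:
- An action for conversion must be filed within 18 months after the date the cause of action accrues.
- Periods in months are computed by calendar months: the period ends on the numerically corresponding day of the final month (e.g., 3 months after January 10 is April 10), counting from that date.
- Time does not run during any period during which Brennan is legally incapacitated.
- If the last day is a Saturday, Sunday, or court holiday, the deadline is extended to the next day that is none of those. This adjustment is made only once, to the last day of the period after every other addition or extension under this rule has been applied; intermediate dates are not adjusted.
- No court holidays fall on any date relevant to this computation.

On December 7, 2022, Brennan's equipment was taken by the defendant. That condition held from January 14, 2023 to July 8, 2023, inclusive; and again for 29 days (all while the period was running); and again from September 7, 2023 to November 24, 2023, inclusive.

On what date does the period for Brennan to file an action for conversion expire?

18 months after December 7, 2022 is June 7, 2024.
From January 14, 2023 through July 8, 2023 inclusive is 176 days; tolling adds 176 days: June 7, 2024 + 176 days = November 30, 2024.
Tolling adds 29 days: November 30, 2024 + 29 days = December 29, 2024.
From September 7, 2023 through November 24, 2023 inclusive is 79 days; tolling adds 79 days: December 29, 2024 + 79 days = March 18, 2025.
March 18, 2025 is a Tuesday and not a court holiday, so no extension applies.

March 18, 2025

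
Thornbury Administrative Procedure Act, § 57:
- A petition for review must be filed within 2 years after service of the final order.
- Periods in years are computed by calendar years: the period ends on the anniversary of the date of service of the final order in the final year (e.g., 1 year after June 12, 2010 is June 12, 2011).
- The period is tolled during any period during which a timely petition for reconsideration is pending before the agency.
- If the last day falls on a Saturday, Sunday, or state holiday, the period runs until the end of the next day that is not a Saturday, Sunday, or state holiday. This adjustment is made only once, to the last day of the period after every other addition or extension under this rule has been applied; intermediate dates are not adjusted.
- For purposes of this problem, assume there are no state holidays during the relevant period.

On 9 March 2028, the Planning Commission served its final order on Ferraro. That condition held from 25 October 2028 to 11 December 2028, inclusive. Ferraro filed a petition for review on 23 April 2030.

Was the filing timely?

Yes

2 years after 9 March 2028 is March 9, 2030.
From October 25, 2028 through December 11, 2028 inclusive is 48 days; tolling adds 48 days: March 9, 2030 + 48 days = April 26, 2030.
April 26, 2030 is a Friday and not a state holiday, so no extension applies.
The deadline is April 26, 2030; the filing on April 23, 2030 is on or before that date.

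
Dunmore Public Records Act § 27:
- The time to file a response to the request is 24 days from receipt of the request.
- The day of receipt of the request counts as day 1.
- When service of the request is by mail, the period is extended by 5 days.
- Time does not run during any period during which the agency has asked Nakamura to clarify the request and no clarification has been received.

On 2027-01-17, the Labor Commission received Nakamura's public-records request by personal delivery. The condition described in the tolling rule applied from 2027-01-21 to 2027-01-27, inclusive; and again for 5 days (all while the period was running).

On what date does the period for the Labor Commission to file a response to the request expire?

Counting 2027-01-17 as day 1, day 24 is February 9, 2027.
Service was not by mail, so no mail extension applies.
From January 21, 2027 through January 27, 2027 inclusive is 7 days; tolling adds 7 days: February 9, 2027 + 7 days = February 16, 2027.
Tolling adds 5 days: February 16, 2027 + 5 days = February 21, 2027.

February 21, 2027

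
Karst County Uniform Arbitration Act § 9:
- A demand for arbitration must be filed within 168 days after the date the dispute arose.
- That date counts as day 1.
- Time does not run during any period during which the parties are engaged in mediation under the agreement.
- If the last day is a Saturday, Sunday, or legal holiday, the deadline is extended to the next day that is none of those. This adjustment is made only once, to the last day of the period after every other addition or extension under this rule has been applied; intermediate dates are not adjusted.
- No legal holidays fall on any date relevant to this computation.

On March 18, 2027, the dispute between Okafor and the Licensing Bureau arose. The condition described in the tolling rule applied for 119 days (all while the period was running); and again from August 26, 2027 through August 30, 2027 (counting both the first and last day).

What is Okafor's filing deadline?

January 3, 2028

Counting March 18, 2027 as day 1, day 168 is September 1, 2027.
Tolling adds 119 days: September 1, 2027 + 119 days = December 29, 2027.
From August 26, 2027 through August 30, 2027 inclusive is 5 days; tolling adds 5 days: December 29, 2027 + 5 days = January 3, 2028.
January 3, 2028 is a Monday and not a legal holiday, so no extension applies.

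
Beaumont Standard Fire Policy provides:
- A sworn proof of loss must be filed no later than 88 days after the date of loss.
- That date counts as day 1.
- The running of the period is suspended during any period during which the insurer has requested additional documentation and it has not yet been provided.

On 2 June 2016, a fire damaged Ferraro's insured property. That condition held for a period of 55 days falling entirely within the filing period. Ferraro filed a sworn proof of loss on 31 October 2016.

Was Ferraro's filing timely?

Counting 2 June 2016 as day 1, day 88 is August 28, 2016.
Tolling adds 55 days: August 28, 2016 + 55 days = October 22, 2016.
The deadline is October 22, 2016; the filing on October 31, 2016 is after that date.

No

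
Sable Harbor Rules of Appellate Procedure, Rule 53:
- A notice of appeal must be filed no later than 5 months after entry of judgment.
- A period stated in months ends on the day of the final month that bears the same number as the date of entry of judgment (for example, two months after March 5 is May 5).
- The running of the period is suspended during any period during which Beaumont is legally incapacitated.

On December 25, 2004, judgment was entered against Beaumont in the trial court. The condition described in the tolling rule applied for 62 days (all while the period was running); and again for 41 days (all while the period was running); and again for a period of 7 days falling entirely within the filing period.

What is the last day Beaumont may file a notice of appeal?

September 12, 2005

5 months after December 25, 2004 is May 25, 2005.
Tolling adds 62 days: May 25, 2005 + 62 days = July 26, 2005.
Tolling adds 41 days: July 26, 2005 + 41 days = September 5, 2005.
Tolling adds 7 days: September 5, 2005 + 7 days = September 12, 2005.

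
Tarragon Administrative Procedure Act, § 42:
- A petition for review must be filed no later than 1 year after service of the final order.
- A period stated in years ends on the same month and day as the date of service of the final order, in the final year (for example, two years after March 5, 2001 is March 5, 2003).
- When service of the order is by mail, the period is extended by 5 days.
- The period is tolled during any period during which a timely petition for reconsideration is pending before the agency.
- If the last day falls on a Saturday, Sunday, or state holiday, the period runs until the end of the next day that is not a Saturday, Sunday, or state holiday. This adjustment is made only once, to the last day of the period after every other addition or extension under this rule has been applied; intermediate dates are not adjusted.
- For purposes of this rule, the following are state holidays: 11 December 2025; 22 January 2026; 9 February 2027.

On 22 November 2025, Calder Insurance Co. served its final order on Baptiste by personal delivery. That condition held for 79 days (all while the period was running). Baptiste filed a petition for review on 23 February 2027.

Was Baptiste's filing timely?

1 year after 22 November 2025 is November 22, 2026.
Service was not by mail, so no mail extension applies.
Tolling adds 79 days: November 22, 2026 + 79 days = February 9, 2027.
February 9, 2027 is a listed holiday. The next qualifying day is February 10, 2027.
The deadline is February 10, 2027; the filing on February 23, 2027 is after that date.

No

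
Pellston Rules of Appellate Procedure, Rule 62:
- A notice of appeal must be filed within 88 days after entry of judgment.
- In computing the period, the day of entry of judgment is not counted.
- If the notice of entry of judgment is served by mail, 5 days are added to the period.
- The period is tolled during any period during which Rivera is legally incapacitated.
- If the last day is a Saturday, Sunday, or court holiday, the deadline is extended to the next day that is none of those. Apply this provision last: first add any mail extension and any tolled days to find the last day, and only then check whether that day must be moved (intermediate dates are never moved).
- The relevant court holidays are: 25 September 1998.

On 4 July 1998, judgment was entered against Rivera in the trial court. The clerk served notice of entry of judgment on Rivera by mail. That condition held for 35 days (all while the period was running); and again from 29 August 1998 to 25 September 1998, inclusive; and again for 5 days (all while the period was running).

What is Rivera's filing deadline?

88 days after 4 July 1998 is September 30, 1998.
Service was by mail, adding 5 days: September 30, 1998 + 5 days = October 5, 1998.
Tolling adds 35 days: October 5, 1998 + 35 days = November 9, 1998.
From August 29, 1998 through September 25, 1998 inclusive is 28 days; tolling adds 28 days: November 9, 1998 + 28 days = December 7, 1998.
Tolling adds 5 days: December 7, 1998 + 5 days = December 12, 1998.
December 12, 1998 is Saturday; December 13, 1998 is Sunday. The next qualifying day is December 14, 1998.

December 14, 1998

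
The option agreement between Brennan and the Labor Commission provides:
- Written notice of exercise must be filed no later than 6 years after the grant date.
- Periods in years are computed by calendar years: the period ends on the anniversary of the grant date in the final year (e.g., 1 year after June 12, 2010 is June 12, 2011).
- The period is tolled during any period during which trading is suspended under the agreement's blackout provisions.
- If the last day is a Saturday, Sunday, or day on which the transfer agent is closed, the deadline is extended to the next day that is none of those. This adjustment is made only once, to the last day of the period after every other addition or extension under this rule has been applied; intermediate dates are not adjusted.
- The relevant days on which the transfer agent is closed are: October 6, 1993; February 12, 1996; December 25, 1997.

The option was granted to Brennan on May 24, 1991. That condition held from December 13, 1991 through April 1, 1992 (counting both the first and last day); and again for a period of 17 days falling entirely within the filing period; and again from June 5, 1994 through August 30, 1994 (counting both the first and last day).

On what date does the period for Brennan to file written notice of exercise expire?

December 26, 1997

6 years after May 24, 1991 is May 24, 1997.
From December 13, 1991 through April 1, 1992 inclusive is 111 days; tolling adds 111 days: May 24, 1997 + 111 days = September 12, 1997.
Tolling adds 17 days: September 12, 1997 + 17 days = September 29, 1997.
From June 5, 1994 through August 30, 1994 inclusive is 87 days; tolling adds 87 days: September 29, 1997 + 87 days = December 25, 1997.
December 25, 1997 is a listed holiday. The next qualifying day is December 26, 1997.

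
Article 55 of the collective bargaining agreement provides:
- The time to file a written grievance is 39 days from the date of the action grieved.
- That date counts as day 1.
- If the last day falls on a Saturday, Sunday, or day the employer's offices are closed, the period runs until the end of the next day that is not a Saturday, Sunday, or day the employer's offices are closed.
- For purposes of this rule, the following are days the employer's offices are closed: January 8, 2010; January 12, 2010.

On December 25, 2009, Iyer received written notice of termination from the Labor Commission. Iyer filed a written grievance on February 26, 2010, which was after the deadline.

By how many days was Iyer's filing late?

Counting December 25, 2009 as day 1, day 39 is February 1, 2010.
February 1, 2010 is a Monday and not a day the employer's offices are closed, so no extension applies.
The deadline is February 1, 2010; from February 1, 2010 to February 26, 2010 is 25 days.

25 days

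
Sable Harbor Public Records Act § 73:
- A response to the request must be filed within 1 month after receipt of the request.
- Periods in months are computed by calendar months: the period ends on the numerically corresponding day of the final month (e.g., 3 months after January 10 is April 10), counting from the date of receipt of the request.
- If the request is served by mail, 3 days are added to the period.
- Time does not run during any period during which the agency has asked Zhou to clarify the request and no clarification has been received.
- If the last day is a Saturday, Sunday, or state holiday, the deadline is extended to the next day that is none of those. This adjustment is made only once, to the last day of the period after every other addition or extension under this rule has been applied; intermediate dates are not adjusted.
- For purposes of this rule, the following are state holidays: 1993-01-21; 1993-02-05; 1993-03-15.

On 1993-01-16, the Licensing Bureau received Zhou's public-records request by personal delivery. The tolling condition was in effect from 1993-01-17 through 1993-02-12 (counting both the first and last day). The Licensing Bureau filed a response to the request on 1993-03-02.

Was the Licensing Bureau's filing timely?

Yes

1 month after 1993-01-16 is February 16, 1993.
Service was not by mail, so no mail extension applies.
From January 17, 1993 through February 12, 1993 inclusive is 27 days; tolling adds 27 days: February 16, 1993 + 27 days = March 15, 1993.
March 15, 1993 is a listed holiday. The next qualifying day is March 16, 1993.
The deadline is March 16, 1993; the filing on March 2, 1993 is on or before that date.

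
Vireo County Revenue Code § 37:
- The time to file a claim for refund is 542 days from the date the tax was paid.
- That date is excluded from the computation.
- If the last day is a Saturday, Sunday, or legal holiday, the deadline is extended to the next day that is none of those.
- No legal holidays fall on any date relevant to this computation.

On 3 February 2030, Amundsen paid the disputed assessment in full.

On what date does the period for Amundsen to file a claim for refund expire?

542 days after 3 February 2030 is July 30, 2031.
July 30, 2031 is a Wednesday and not a legal holiday, so no extension applies.

July 30, 2031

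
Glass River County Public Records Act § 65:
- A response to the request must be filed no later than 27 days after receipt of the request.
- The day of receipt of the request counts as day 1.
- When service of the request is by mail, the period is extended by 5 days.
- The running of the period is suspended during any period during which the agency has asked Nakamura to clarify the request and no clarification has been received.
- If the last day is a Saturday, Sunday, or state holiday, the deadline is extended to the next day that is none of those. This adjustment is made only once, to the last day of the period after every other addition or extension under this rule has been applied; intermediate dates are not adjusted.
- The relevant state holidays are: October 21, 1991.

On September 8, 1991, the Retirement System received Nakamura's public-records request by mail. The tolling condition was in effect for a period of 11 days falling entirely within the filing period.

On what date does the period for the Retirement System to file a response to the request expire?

Counting September 8, 1991 as day 1, day 27 is October 4, 1991.
Service was by mail, adding 5 days: October 4, 1991 + 5 days = October 9, 1991.
Tolling adds 11 days: October 9, 1991 + 11 days = October 20, 1991.
October 20, 1991 is Sunday; October 21, 1991 is a listed holiday. The next qualifying day is October 22, 1991.

October 22, 1991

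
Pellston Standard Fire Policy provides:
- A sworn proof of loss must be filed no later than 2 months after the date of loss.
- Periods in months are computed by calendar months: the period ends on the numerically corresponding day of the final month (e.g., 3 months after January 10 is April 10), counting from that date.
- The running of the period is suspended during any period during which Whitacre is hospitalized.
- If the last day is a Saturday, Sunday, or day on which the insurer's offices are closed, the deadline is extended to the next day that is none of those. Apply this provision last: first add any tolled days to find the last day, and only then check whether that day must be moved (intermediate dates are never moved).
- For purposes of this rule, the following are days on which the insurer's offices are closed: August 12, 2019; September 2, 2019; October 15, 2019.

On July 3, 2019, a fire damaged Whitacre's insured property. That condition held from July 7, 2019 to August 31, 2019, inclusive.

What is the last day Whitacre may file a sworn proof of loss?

2 months after July 3, 2019 is September 3, 2019.
From July 7, 2019 through August 31, 2019 inclusive is 56 days; tolling adds 56 days: September 3, 2019 + 56 days = October 29, 2019.
October 29, 2019 is a Tuesday and not a day on which the insurer's offices are closed, so no extension applies.

October 29, 2019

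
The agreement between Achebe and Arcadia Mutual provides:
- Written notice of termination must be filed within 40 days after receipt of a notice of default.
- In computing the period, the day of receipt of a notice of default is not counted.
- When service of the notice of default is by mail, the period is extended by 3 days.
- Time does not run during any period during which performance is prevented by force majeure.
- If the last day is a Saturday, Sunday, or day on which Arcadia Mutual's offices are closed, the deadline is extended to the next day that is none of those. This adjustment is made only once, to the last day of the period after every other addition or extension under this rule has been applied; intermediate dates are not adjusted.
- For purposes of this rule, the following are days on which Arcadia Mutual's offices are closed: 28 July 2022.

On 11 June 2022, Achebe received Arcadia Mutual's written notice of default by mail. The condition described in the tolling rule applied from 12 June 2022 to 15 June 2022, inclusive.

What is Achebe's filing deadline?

40 days after 11 June 2022 is July 21, 2022.
Service was by mail, adding 3 days: July 21, 2022 + 3 days = July 24, 2022.
From June 12, 2022 through June 15, 2022 inclusive is 4 days; tolling adds 4 days: July 24, 2022 + 4 days = July 28, 2022.
July 28, 2022 is a listed holiday. The next qualifying day is July 29, 2022.

July 29, 2022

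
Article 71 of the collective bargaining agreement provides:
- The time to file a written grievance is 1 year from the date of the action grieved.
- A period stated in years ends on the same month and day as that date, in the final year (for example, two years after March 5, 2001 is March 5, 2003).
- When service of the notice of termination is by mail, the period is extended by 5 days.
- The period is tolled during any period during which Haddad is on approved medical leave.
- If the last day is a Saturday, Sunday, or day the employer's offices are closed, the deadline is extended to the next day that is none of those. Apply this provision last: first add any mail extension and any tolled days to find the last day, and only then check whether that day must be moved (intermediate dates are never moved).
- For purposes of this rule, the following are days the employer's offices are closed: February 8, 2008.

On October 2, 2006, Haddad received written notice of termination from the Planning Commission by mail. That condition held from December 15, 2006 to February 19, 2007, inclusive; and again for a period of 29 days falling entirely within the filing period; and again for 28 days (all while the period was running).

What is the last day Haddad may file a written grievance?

1 year after October 2, 2006 is October 2, 2007.
Service was by mail, adding 5 days: October 2, 2007 + 5 days = October 7, 2007.
From December 15, 2006 through February 19, 2007 inclusive is 67 days; tolling adds 67 days: October 7, 2007 + 67 days = December 13, 2007.
Tolling adds 29 days: December 13, 2007 + 29 days = January 11, 2008.
Tolling adds 28 days: January 11, 2008 + 28 days = February 8, 2008.
February 8, 2008 is a listed holiday; February 9, 2008 is Saturday; February 10, 2008 is Sunday. The next qualifying day is February 11, 2008.

February 11, 2008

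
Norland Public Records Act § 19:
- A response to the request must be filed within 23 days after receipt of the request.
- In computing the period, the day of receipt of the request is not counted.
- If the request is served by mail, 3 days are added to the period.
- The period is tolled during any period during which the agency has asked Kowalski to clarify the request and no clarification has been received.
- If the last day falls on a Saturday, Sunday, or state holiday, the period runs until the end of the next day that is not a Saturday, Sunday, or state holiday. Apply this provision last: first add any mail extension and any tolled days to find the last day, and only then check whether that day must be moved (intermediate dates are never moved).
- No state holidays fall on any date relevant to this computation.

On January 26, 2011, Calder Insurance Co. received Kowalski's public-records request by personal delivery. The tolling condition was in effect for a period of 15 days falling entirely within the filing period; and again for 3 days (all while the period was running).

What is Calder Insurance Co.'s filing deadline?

23 days after January 26, 2011 is February 18, 2011.
Service was not by mail, so no mail extension applies.
Tolling adds 15 days: February 18, 2011 + 15 days = March 5, 2011.
Tolling adds 3 days: March 5, 2011 + 3 days = March 8, 2011.
March 8, 2011 is a Tuesday and not a state holiday, so no extension applies.

March 8, 2011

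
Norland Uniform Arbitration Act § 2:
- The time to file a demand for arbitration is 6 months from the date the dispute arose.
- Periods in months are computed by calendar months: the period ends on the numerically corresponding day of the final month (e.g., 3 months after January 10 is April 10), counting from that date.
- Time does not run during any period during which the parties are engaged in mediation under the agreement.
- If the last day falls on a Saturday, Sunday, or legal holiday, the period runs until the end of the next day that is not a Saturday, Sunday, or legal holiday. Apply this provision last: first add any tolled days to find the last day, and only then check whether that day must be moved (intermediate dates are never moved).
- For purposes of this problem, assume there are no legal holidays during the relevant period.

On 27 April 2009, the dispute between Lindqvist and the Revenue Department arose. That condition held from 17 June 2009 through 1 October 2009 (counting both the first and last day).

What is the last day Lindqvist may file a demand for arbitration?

February 11, 2010

6 months after 27 April 2009 is October 27, 2009.
From June 17, 2009 through October 1, 2009 inclusive is 107 days; tolling adds 107 days: October 27, 2009 + 107 days = February 11, 2010.
February 11, 2010 is a Thursday and not a legal holiday, so no extension applies.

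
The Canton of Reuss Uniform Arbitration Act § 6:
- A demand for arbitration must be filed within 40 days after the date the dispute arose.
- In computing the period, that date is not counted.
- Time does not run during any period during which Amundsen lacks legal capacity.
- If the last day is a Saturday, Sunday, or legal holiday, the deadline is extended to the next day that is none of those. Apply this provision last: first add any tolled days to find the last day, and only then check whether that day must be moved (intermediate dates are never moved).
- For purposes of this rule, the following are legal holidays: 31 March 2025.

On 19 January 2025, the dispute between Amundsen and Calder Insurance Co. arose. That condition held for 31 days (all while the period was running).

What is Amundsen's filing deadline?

April 1, 2025

40 days after 19 January 2025 is February 28, 2025.
Tolling adds 31 days: February 28, 2025 + 31 days = March 31, 2025.
March 31, 2025 is a listed holiday. The next qualifying day is April 1, 2025.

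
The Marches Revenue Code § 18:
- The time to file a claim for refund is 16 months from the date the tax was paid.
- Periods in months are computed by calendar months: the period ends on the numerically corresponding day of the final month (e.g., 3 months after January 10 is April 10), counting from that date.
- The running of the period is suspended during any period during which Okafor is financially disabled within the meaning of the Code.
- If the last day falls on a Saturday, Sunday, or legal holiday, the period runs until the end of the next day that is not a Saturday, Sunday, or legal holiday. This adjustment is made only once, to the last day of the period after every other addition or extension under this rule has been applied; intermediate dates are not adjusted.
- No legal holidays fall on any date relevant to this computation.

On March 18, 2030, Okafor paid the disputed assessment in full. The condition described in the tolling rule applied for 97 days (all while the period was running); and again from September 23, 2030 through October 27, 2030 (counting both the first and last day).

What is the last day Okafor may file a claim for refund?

November 27, 2031

16 months after March 18, 2030 is July 18, 2031.
Tolling adds 97 days: July 18, 2031 + 97 days = October 23, 2031.
From September 23, 2030 through October 27, 2030 inclusive is 35 days; tolling adds 35 days: October 23, 2031 + 35 days = November 27, 2031.
November 27, 2031 is a Thursday and not a legal holiday, so no extension applies.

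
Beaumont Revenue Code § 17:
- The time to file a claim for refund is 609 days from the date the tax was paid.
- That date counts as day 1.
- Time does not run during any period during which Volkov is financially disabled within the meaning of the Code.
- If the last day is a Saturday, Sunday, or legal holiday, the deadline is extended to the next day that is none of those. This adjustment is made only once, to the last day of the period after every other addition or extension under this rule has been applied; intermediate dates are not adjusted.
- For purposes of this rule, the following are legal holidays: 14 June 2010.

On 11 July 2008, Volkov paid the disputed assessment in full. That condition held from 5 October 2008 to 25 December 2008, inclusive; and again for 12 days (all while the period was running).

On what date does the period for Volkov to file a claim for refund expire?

Counting 11 July 2008 as day 1, day 609 is March 11, 2010.
From October 5, 2008 through December 25, 2008 inclusive is 82 days; tolling adds 82 days: March 11, 2010 + 82 days = June 1, 2010.
Tolling adds 12 days: June 1, 2010 + 12 days = June 13, 2010.
June 13, 2010 is Sunday; June 14, 2010 is a listed holiday. The next qualifying day is June 15, 2010.

June 15, 2010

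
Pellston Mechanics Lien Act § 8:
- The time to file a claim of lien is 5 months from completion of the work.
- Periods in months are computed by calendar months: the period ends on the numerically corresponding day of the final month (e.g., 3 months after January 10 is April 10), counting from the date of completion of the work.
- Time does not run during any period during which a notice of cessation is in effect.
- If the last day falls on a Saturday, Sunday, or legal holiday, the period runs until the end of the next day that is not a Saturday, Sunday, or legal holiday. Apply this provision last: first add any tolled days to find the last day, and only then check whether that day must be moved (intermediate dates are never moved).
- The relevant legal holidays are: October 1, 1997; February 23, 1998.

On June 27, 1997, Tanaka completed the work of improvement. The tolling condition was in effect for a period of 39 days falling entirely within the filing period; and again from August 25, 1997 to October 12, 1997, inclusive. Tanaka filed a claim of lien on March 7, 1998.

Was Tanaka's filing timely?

5 months after June 27, 1997 is November 27, 1997.
Tolling adds 39 days: November 27, 1997 + 39 days = January 5, 1998.
From August 25, 1997 through October 12, 1997 inclusive is 49 days; tolling adds 49 days: January 5, 1998 + 49 days = February 23, 1998.
February 23, 1998 is a listed holiday. The next qualifying day is February 24, 1998.
The deadline is February 24, 1998; the filing on March 7, 1998 is after that date.

No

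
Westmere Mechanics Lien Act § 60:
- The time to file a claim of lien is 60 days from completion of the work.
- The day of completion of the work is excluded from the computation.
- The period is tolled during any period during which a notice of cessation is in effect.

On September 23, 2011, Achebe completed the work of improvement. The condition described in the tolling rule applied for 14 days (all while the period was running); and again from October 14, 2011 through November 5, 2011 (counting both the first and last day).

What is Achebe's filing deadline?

December 29, 2011

60 days after September 23, 2011 is November 22, 2011.
Tolling adds 14 days: November 22, 2011 + 14 days = December 6, 2011.
From October 14, 2011 through November 5, 2011 inclusive is 23 days; tolling adds 23 days: December 6, 2011 + 23 days = December 29, 2011.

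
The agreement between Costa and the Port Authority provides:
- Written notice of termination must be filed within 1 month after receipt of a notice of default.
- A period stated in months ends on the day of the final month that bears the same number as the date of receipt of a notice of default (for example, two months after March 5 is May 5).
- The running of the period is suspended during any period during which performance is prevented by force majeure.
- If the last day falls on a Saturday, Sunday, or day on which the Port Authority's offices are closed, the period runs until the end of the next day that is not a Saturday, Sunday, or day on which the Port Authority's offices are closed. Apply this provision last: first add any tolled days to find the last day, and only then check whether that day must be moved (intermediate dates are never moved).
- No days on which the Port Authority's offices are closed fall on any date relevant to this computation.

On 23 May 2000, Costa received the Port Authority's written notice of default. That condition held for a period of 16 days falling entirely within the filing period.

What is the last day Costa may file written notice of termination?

1 month after 23 May 2000 is June 23, 2000.
Tolling adds 16 days: June 23, 2000 + 16 days = July 9, 2000.
July 9, 2000 is Sunday. The next qualifying day is July 10, 2000.

July 10, 2000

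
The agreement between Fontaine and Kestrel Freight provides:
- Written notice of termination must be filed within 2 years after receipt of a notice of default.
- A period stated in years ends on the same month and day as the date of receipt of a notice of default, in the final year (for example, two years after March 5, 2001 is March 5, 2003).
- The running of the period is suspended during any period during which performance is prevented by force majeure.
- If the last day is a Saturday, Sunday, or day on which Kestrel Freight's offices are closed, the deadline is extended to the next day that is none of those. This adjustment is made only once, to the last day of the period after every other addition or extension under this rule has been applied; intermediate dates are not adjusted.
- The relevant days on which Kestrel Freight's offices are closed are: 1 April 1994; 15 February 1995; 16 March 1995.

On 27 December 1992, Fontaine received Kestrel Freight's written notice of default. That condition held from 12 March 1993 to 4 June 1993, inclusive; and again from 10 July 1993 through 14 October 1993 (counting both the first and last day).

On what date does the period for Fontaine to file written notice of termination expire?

June 27, 1995

2 years after 27 December 1992 is December 27, 1994.
From March 12, 1993 through June 4, 1993 inclusive is 85 days; tolling adds 85 days: December 27, 1994 + 85 days = March 22, 1995.
From July 10, 1993 through October 14, 1993 inclusive is 97 days; tolling adds 97 days: March 22, 1995 + 97 days = June 27, 1995.
June 27, 1995 is a Tuesday and not a day on which Kestrel Freight's offices are closed, so no extension applies.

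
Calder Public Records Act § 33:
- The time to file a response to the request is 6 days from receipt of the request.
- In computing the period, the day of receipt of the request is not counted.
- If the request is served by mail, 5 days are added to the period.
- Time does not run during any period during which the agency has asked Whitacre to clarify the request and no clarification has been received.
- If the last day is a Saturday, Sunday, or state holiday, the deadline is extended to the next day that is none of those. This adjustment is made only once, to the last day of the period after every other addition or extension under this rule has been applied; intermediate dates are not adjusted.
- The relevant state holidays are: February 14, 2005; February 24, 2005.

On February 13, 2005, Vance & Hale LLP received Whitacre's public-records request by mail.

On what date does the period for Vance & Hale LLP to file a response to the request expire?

February 25, 2005

6 days after February 13, 2005 is February 19, 2005.
Service was by mail, adding 5 days: February 19, 2005 + 5 days = February 24, 2005.
February 24, 2005 is a listed holiday. The next qualifying day is February 25, 2005.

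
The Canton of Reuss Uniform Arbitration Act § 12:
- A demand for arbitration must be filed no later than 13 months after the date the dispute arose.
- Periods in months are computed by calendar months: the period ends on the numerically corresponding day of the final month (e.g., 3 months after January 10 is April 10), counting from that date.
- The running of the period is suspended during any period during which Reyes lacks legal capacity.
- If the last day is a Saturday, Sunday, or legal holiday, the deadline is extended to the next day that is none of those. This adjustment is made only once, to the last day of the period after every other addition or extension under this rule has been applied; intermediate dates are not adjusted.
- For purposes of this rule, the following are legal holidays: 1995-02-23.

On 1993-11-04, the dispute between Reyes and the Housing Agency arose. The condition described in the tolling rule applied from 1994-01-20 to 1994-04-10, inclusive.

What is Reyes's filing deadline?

13 months after 1993-11-04 is December 4, 1994.
From January 20, 1994 through April 10, 1994 inclusive is 81 days; tolling adds 81 days: December 4, 1994 + 81 days = February 23, 1995.
February 23, 1995 is a listed holiday. The next qualifying day is February 24, 1995.

February 24, 1995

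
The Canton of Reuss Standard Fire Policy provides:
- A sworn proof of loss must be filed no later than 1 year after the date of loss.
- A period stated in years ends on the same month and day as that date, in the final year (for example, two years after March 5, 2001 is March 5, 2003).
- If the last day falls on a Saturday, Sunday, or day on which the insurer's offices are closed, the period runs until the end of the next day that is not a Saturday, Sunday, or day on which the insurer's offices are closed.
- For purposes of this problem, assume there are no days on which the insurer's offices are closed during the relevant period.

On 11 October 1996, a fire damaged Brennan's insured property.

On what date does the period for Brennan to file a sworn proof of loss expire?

October 13, 1997

1 year after 11 October 1996 is October 11, 1997.
October 11, 1997 is Saturday; October 12, 1997 is Sunday. The next qualifying day is October 13, 1997.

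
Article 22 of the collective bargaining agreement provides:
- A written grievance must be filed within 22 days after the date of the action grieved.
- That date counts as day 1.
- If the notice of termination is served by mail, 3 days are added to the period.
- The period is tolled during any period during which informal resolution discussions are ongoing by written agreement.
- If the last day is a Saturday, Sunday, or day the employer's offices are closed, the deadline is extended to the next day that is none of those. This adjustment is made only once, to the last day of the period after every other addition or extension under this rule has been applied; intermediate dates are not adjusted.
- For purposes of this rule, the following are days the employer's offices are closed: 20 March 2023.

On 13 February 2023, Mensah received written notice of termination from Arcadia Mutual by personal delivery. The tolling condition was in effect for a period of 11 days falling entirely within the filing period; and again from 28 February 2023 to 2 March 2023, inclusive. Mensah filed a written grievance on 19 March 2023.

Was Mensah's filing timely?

Counting 13 February 2023 as day 1, day 22 is March 6, 2023.
Service was not by mail, so no mail extension applies.
Tolling adds 11 days: March 6, 2023 + 11 days = March 17, 2023.
From February 28, 2023 through March 2, 2023 inclusive is 3 days; tolling adds 3 days: March 17, 2023 + 3 days = March 20, 2023.
March 20, 2023 is a listed holiday. The next qualifying day is March 21, 2023.
The deadline is March 21, 2023; the filing on March 19, 2023 is on or before that date.

Yes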